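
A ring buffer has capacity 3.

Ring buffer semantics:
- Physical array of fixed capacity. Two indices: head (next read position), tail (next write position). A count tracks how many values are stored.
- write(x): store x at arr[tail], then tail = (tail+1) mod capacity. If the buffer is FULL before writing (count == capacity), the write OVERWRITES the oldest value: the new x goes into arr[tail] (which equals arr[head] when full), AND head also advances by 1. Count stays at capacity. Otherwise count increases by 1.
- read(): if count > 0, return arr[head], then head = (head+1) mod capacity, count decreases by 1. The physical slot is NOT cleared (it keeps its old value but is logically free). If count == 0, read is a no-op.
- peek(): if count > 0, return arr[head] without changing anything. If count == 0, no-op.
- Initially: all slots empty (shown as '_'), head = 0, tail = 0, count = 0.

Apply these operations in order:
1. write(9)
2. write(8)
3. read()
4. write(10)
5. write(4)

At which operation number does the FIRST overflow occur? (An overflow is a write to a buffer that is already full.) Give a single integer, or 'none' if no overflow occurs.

Answer: none

Derivation:
After op 1 (write(9)): arr=[9 _ _] head=0 tail=1 count=1
After op 2 (write(8)): arr=[9 8 _] head=0 tail=2 count=2
After op 3 (read()): arr=[9 8 _] head=1 tail=2 count=1
After op 4 (write(10)): arr=[9 8 10] head=1 tail=0 count=2
After op 5 (write(4)): arr=[4 8 10] head=1 tail=1 count=3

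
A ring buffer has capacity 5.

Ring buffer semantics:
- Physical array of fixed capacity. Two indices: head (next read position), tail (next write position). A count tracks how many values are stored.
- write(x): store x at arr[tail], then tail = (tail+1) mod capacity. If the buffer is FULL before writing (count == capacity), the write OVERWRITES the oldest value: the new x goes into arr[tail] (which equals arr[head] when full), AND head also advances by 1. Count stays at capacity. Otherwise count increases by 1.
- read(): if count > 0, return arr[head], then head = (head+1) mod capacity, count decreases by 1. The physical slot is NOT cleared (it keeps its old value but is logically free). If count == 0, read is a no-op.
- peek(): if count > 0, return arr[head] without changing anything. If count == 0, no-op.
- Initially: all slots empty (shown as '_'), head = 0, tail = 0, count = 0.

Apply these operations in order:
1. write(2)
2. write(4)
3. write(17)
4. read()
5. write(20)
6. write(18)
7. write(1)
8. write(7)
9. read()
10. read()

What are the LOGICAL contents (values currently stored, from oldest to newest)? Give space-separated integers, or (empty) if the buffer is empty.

After op 1 (write(2)): arr=[2 _ _ _ _] head=0 tail=1 count=1
After op 2 (write(4)): arr=[2 4 _ _ _] head=0 tail=2 count=2
After op 3 (write(17)): arr=[2 4 17 _ _] head=0 tail=3 count=3
After op 4 (read()): arr=[2 4 17 _ _] head=1 tail=3 count=2
After op 5 (write(20)): arr=[2 4 17 20 _] head=1 tail=4 count=3
After op 6 (write(18)): arr=[2 4 17 20 18] head=1 tail=0 count=4
After op 7 (write(1)): arr=[1 4 17 20 18] head=1 tail=1 count=5
After op 8 (write(7)): arr=[1 7 17 20 18] head=2 tail=2 count=5
After op 9 (read()): arr=[1 7 17 20 18] head=3 tail=2 count=4
After op 10 (read()): arr=[1 7 17 20 18] head=4 tail=2 count=3

Answer: 18 1 7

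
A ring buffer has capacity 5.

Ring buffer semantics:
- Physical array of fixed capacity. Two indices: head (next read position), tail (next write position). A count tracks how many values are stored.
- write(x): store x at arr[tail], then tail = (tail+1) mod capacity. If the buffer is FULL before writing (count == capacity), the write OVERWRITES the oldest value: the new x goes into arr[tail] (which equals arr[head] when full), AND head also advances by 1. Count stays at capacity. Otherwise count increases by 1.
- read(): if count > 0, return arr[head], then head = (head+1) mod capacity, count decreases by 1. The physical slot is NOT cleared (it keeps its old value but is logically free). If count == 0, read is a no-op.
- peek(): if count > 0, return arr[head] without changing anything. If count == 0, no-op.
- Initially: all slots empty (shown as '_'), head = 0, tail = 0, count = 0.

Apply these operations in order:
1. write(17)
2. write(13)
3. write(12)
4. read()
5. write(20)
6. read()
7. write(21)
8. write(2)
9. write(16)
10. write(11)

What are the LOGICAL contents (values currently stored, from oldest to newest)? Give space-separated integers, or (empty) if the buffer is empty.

After op 1 (write(17)): arr=[17 _ _ _ _] head=0 tail=1 count=1
After op 2 (write(13)): arr=[17 13 _ _ _] head=0 tail=2 count=2
After op 3 (write(12)): arr=[17 13 12 _ _] head=0 tail=3 count=3
After op 4 (read()): arr=[17 13 12 _ _] head=1 tail=3 count=2
After op 5 (write(20)): arr=[17 13 12 20 _] head=1 tail=4 count=3
After op 6 (read()): arr=[17 13 12 20 _] head=2 tail=4 count=2
After op 7 (write(21)): arr=[17 13 12 20 21] head=2 tail=0 count=3
After op 8 (write(2)): arr=[2 13 12 20 21] head=2 tail=1 count=4
After op 9 (write(16)): arr=[2 16 12 20 21] head=2 tail=2 count=5
After op 10 (write(11)): arr=[2 16 11 20 21] head=3 tail=3 count=5

Answer: 20 21 2 16 11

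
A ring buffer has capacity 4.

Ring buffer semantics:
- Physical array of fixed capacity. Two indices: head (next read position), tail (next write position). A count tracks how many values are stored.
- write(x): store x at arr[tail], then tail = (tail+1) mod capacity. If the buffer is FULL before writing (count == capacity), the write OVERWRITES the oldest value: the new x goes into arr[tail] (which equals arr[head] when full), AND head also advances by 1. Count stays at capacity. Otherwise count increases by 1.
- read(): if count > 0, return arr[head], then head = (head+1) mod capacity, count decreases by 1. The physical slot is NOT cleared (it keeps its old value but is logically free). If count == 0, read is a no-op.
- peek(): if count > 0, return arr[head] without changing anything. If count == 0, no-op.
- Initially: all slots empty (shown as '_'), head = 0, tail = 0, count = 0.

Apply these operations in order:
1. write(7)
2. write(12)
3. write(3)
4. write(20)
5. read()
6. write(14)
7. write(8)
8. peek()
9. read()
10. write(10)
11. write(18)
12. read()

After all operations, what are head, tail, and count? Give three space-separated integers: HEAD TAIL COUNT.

After op 1 (write(7)): arr=[7 _ _ _] head=0 tail=1 count=1
After op 2 (write(12)): arr=[7 12 _ _] head=0 tail=2 count=2
After op 3 (write(3)): arr=[7 12 3 _] head=0 tail=3 count=3
After op 4 (write(20)): arr=[7 12 3 20] head=0 tail=0 count=4
After op 5 (read()): arr=[7 12 3 20] head=1 tail=0 count=3
After op 6 (write(14)): arr=[14 12 3 20] head=1 tail=1 count=4
After op 7 (write(8)): arr=[14 8 3 20] head=2 tail=2 count=4
After op 8 (peek()): arr=[14 8 3 20] head=2 tail=2 count=4
After op 9 (read()): arr=[14 8 3 20] head=3 tail=2 count=3
After op 10 (write(10)): arr=[14 8 10 20] head=3 tail=3 count=4
After op 11 (write(18)): arr=[14 8 10 18] head=0 tail=0 count=4
After op 12 (read()): arr=[14 8 10 18] head=1 tail=0 count=3

Answer: 1 0 3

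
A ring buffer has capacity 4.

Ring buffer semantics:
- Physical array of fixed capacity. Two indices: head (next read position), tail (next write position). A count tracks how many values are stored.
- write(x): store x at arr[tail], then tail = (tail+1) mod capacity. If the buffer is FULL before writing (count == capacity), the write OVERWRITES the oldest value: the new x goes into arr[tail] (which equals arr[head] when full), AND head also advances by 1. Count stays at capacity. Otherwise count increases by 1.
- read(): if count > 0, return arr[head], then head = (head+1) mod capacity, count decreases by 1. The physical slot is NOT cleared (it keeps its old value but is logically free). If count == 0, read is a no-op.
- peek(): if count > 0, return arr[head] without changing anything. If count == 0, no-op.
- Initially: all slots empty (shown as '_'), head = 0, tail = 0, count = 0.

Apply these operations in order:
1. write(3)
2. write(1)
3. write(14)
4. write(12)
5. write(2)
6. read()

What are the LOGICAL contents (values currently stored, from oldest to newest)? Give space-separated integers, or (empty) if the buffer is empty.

Answer: 14 12 2

Derivation:
After op 1 (write(3)): arr=[3 _ _ _] head=0 tail=1 count=1
After op 2 (write(1)): arr=[3 1 _ _] head=0 tail=2 count=2
After op 3 (write(14)): arr=[3 1 14 _] head=0 tail=3 count=3
After op 4 (write(12)): arr=[3 1 14 12] head=0 tail=0 count=4
After op 5 (write(2)): arr=[2 1 14 12] head=1 tail=1 count=4
After op 6 (read()): arr=[2 1 14 12] head=2 tail=1 count=3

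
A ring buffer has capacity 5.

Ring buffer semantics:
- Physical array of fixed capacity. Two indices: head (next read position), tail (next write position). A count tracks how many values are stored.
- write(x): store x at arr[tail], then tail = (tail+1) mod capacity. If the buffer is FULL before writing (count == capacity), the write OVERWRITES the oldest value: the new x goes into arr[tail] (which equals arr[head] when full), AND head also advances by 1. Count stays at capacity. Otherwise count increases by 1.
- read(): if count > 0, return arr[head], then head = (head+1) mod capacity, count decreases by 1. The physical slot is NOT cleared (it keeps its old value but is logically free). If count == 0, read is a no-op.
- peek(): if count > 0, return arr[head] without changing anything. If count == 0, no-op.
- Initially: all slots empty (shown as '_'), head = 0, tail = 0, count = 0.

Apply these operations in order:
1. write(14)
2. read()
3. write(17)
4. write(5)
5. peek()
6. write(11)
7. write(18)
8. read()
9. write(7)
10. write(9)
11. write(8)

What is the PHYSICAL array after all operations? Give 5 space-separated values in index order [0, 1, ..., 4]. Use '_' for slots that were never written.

Answer: 7 9 8 11 18

Derivation:
After op 1 (write(14)): arr=[14 _ _ _ _] head=0 tail=1 count=1
After op 2 (read()): arr=[14 _ _ _ _] head=1 tail=1 count=0
After op 3 (write(17)): arr=[14 17 _ _ _] head=1 tail=2 count=1
After op 4 (write(5)): arr=[14 17 5 _ _] head=1 tail=3 count=2
After op 5 (peek()): arr=[14 17 5 _ _] head=1 tail=3 count=2
After op 6 (write(11)): arr=[14 17 5 11 _] head=1 tail=4 count=3
After op 7 (write(18)): arr=[14 17 5 11 18] head=1 tail=0 count=4
After op 8 (read()): arr=[14 17 5 11 18] head=2 tail=0 count=3
After op 9 (write(7)): arr=[7 17 5 11 18] head=2 tail=1 count=4
After op 10 (write(9)): arr=[7 9 5 11 18] head=2 tail=2 count=5
After op 11 (write(8)): arr=[7 9 8 11 18] head=3 tail=3 count=5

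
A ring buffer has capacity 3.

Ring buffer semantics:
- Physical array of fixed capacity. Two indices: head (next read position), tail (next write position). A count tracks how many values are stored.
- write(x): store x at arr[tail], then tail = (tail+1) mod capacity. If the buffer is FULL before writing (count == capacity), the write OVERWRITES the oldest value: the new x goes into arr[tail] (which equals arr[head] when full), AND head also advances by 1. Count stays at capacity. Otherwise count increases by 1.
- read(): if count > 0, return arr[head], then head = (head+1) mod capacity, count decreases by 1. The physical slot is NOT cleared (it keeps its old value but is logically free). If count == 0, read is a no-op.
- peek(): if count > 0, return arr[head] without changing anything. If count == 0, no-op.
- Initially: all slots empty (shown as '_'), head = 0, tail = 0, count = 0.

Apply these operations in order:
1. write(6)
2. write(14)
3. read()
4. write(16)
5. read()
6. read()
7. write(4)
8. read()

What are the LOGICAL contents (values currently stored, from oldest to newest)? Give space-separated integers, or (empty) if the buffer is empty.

Answer: (empty)

Derivation:
After op 1 (write(6)): arr=[6 _ _] head=0 tail=1 count=1
After op 2 (write(14)): arr=[6 14 _] head=0 tail=2 count=2
After op 3 (read()): arr=[6 14 _] head=1 tail=2 count=1
After op 4 (write(16)): arr=[6 14 16] head=1 tail=0 count=2
After op 5 (read()): arr=[6 14 16] head=2 tail=0 count=1
After op 6 (read()): arr=[6 14 16] head=0 tail=0 count=0
After op 7 (write(4)): arr=[4 14 16] head=0 tail=1 count=1
After op 8 (read()): arr=[4 14 16] head=1 tail=1 count=0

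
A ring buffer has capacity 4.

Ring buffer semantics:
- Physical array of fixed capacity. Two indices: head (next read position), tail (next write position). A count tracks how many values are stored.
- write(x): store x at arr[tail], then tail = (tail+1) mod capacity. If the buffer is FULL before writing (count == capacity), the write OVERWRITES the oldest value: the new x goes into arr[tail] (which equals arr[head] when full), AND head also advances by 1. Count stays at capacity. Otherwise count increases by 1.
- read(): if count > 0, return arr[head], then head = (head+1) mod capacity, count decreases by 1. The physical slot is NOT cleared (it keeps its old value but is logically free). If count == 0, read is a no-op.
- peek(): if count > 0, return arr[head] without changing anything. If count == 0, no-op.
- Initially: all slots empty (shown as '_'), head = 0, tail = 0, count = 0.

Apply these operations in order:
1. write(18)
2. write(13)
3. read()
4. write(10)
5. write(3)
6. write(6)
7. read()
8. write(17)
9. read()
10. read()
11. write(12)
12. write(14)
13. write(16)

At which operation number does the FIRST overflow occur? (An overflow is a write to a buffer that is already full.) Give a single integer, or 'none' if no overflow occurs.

After op 1 (write(18)): arr=[18 _ _ _] head=0 tail=1 count=1
After op 2 (write(13)): arr=[18 13 _ _] head=0 tail=2 count=2
After op 3 (read()): arr=[18 13 _ _] head=1 tail=2 count=1
After op 4 (write(10)): arr=[18 13 10 _] head=1 tail=3 count=2
After op 5 (write(3)): arr=[18 13 10 3] head=1 tail=0 count=3
After op 6 (write(6)): arr=[6 13 10 3] head=1 tail=1 count=4
After op 7 (read()): arr=[6 13 10 3] head=2 tail=1 count=3
After op 8 (write(17)): arr=[6 17 10 3] head=2 tail=2 count=4
After op 9 (read()): arr=[6 17 10 3] head=3 tail=2 count=3
After op 10 (read()): arr=[6 17 10 3] head=0 tail=2 count=2
After op 11 (write(12)): arr=[6 17 12 3] head=0 tail=3 count=3
After op 12 (write(14)): arr=[6 17 12 14] head=0 tail=0 count=4
After op 13 (write(16)): arr=[16 17 12 14] head=1 tail=1 count=4

Answer: 13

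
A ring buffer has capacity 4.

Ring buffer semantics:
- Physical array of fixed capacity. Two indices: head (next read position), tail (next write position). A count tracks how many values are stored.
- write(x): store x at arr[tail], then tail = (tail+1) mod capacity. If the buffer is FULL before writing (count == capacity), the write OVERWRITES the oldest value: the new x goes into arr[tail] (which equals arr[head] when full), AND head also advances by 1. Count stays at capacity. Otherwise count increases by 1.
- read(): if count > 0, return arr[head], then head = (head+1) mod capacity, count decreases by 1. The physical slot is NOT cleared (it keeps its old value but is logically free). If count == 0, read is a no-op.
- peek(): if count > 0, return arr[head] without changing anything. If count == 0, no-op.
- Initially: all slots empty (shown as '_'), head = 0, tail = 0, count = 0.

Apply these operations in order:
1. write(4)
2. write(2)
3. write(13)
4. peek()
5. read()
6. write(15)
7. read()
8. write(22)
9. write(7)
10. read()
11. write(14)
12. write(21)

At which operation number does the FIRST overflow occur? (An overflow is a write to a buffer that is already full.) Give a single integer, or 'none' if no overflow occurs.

After op 1 (write(4)): arr=[4 _ _ _] head=0 tail=1 count=1
After op 2 (write(2)): arr=[4 2 _ _] head=0 tail=2 count=2
After op 3 (write(13)): arr=[4 2 13 _] head=0 tail=3 count=3
After op 4 (peek()): arr=[4 2 13 _] head=0 tail=3 count=3
After op 5 (read()): arr=[4 2 13 _] head=1 tail=3 count=2
After op 6 (write(15)): arr=[4 2 13 15] head=1 tail=0 count=3
After op 7 (read()): arr=[4 2 13 15] head=2 tail=0 count=2
After op 8 (write(22)): arr=[22 2 13 15] head=2 tail=1 count=3
After op 9 (write(7)): arr=[22 7 13 15] head=2 tail=2 count=4
After op 10 (read()): arr=[22 7 13 15] head=3 tail=2 count=3
After op 11 (write(14)): arr=[22 7 14 15] head=3 tail=3 count=4
After op 12 (write(21)): arr=[22 7 14 21] head=0 tail=0 count=4

Answer: 12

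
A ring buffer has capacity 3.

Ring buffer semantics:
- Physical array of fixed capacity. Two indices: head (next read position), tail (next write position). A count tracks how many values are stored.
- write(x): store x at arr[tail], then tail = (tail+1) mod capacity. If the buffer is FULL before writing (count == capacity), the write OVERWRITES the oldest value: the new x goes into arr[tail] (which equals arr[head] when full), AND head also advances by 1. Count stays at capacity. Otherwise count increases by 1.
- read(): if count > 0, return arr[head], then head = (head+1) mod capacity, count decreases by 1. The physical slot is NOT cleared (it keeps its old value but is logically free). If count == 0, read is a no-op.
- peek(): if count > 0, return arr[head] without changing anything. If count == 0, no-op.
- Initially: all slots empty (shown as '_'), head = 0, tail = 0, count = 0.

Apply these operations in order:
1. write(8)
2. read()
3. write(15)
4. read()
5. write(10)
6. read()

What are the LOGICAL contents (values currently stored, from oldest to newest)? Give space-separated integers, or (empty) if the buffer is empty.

After op 1 (write(8)): arr=[8 _ _] head=0 tail=1 count=1
After op 2 (read()): arr=[8 _ _] head=1 tail=1 count=0
After op 3 (write(15)): arr=[8 15 _] head=1 tail=2 count=1
After op 4 (read()): arr=[8 15 _] head=2 tail=2 count=0
After op 5 (write(10)): arr=[8 15 10] head=2 tail=0 count=1
After op 6 (read()): arr=[8 15 10] head=0 tail=0 count=0

Answer: (empty)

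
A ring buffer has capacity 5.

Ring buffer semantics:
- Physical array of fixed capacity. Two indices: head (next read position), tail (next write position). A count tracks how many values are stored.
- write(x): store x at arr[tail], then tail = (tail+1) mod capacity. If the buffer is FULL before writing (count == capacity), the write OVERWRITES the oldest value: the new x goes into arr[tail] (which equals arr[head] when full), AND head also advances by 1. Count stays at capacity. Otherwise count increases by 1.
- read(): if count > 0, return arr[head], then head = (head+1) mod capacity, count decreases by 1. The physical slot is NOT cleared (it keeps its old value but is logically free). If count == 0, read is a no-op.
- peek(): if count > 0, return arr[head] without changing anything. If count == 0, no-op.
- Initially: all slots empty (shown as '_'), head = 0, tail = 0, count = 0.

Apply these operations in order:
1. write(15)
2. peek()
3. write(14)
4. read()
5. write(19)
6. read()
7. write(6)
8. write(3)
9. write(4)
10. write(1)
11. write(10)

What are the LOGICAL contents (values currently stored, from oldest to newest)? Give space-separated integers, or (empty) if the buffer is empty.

After op 1 (write(15)): arr=[15 _ _ _ _] head=0 tail=1 count=1
After op 2 (peek()): arr=[15 _ _ _ _] head=0 tail=1 count=1
After op 3 (write(14)): arr=[15 14 _ _ _] head=0 tail=2 count=2
After op 4 (read()): arr=[15 14 _ _ _] head=1 tail=2 count=1
After op 5 (write(19)): arr=[15 14 19 _ _] head=1 tail=3 count=2
After op 6 (read()): arr=[15 14 19 _ _] head=2 tail=3 count=1
After op 7 (write(6)): arr=[15 14 19 6 _] head=2 tail=4 count=2
After op 8 (write(3)): arr=[15 14 19 6 3] head=2 tail=0 count=3
After op 9 (write(4)): arr=[4 14 19 6 3] head=2 tail=1 count=4
After op 10 (write(1)): arr=[4 1 19 6 3] head=2 tail=2 count=5
After op 11 (write(10)): arr=[4 1 10 6 3] head=3 tail=3 count=5

Answer: 6 3 4 1 10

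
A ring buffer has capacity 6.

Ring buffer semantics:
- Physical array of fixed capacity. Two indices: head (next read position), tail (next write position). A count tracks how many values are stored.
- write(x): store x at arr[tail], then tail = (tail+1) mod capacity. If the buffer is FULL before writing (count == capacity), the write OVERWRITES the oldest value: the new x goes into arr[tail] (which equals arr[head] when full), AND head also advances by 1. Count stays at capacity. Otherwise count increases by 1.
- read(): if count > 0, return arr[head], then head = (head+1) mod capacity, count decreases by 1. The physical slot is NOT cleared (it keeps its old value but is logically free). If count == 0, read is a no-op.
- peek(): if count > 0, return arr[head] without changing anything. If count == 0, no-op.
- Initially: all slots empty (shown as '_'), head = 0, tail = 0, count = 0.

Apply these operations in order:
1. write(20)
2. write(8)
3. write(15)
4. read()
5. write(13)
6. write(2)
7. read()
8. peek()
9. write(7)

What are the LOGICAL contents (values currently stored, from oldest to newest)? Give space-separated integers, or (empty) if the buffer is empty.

After op 1 (write(20)): arr=[20 _ _ _ _ _] head=0 tail=1 count=1
After op 2 (write(8)): arr=[20 8 _ _ _ _] head=0 tail=2 count=2
After op 3 (write(15)): arr=[20 8 15 _ _ _] head=0 tail=3 count=3
After op 4 (read()): arr=[20 8 15 _ _ _] head=1 tail=3 count=2
After op 5 (write(13)): arr=[20 8 15 13 _ _] head=1 tail=4 count=3
After op 6 (write(2)): arr=[20 8 15 13 2 _] head=1 tail=5 count=4
After op 7 (read()): arr=[20 8 15 13 2 _] head=2 tail=5 count=3
After op 8 (peek()): arr=[20 8 15 13 2 _] head=2 tail=5 count=3
After op 9 (write(7)): arr=[20 8 15 13 2 7] head=2 tail=0 count=4

Answer: 15 13 2 7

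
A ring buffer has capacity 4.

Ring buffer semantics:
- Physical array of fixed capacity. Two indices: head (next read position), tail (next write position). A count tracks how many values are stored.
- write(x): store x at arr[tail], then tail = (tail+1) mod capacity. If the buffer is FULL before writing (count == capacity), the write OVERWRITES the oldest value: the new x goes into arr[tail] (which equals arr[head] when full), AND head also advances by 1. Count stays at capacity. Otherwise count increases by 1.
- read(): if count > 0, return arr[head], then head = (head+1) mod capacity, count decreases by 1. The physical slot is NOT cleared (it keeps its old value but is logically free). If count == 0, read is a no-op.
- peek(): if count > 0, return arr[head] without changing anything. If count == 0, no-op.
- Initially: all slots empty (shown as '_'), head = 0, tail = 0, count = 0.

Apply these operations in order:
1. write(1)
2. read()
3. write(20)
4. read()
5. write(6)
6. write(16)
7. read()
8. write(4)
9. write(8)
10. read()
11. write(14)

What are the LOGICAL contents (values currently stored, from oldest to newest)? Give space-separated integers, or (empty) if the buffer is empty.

After op 1 (write(1)): arr=[1 _ _ _] head=0 tail=1 count=1
After op 2 (read()): arr=[1 _ _ _] head=1 tail=1 count=0
After op 3 (write(20)): arr=[1 20 _ _] head=1 tail=2 count=1
After op 4 (read()): arr=[1 20 _ _] head=2 tail=2 count=0
After op 5 (write(6)): arr=[1 20 6 _] head=2 tail=3 count=1
After op 6 (write(16)): arr=[1 20 6 16] head=2 tail=0 count=2
After op 7 (read()): arr=[1 20 6 16] head=3 tail=0 count=1
After op 8 (write(4)): arr=[4 20 6 16] head=3 tail=1 count=2
After op 9 (write(8)): arr=[4 8 6 16] head=3 tail=2 count=3
After op 10 (read()): arr=[4 8 6 16] head=0 tail=2 count=2
After op 11 (write(14)): arr=[4 8 14 16] head=0 tail=3 count=3

Answer: 4 8 14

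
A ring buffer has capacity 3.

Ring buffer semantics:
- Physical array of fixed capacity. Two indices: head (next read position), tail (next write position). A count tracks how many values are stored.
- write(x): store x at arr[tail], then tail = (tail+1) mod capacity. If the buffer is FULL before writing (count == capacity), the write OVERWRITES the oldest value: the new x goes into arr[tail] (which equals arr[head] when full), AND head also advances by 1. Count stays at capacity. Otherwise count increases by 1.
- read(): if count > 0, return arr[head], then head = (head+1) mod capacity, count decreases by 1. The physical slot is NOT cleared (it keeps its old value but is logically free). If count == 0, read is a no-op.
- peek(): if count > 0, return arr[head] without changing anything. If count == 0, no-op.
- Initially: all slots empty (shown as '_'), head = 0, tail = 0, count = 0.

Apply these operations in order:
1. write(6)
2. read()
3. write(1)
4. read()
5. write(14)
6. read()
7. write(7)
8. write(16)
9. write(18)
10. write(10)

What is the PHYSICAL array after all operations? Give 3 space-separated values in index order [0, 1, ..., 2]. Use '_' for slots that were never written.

After op 1 (write(6)): arr=[6 _ _] head=0 tail=1 count=1
After op 2 (read()): arr=[6 _ _] head=1 tail=1 count=0
After op 3 (write(1)): arr=[6 1 _] head=1 tail=2 count=1
After op 4 (read()): arr=[6 1 _] head=2 tail=2 count=0
After op 5 (write(14)): arr=[6 1 14] head=2 tail=0 count=1
After op 6 (read()): arr=[6 1 14] head=0 tail=0 count=0
After op 7 (write(7)): arr=[7 1 14] head=0 tail=1 count=1
After op 8 (write(16)): arr=[7 16 14] head=0 tail=2 count=2
After op 9 (write(18)): arr=[7 16 18] head=0 tail=0 count=3
After op 10 (write(10)): arr=[10 16 18] head=1 tail=1 count=3

Answer: 10 16 18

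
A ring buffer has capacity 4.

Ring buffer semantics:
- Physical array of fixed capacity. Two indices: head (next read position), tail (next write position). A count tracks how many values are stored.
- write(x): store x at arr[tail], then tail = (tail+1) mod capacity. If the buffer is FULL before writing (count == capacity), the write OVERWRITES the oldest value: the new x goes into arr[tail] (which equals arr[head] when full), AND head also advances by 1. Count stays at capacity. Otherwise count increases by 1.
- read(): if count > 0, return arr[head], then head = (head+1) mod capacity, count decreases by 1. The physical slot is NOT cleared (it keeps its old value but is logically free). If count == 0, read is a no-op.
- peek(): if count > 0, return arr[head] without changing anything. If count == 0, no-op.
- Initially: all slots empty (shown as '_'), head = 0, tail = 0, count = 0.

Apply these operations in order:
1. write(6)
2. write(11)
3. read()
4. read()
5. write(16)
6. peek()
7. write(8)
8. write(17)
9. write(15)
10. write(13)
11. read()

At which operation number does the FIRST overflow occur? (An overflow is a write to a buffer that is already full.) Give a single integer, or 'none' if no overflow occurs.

After op 1 (write(6)): arr=[6 _ _ _] head=0 tail=1 count=1
After op 2 (write(11)): arr=[6 11 _ _] head=0 tail=2 count=2
After op 3 (read()): arr=[6 11 _ _] head=1 tail=2 count=1
After op 4 (read()): arr=[6 11 _ _] head=2 tail=2 count=0
After op 5 (write(16)): arr=[6 11 16 _] head=2 tail=3 count=1
After op 6 (peek()): arr=[6 11 16 _] head=2 tail=3 count=1
After op 7 (write(8)): arr=[6 11 16 8] head=2 tail=0 count=2
After op 8 (write(17)): arr=[17 11 16 8] head=2 tail=1 count=3
After op 9 (write(15)): arr=[17 15 16 8] head=2 tail=2 count=4
After op 10 (write(13)): arr=[17 15 13 8] head=3 tail=3 count=4
After op 11 (read()): arr=[17 15 13 8] head=0 tail=3 count=3

Answer: 10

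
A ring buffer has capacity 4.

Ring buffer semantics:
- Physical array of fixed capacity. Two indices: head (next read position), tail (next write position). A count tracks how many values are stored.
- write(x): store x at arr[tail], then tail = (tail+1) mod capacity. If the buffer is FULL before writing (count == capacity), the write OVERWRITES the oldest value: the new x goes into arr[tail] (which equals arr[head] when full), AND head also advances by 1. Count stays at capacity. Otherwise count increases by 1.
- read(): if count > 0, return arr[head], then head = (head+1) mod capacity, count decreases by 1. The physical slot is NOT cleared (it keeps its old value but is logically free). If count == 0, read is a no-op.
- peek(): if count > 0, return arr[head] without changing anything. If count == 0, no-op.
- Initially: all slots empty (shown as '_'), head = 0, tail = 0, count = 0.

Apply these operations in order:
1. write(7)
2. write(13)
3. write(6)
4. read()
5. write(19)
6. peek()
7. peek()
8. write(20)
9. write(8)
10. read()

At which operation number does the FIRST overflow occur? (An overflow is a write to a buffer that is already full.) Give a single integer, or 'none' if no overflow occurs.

After op 1 (write(7)): arr=[7 _ _ _] head=0 tail=1 count=1
After op 2 (write(13)): arr=[7 13 _ _] head=0 tail=2 count=2
After op 3 (write(6)): arr=[7 13 6 _] head=0 tail=3 count=3
After op 4 (read()): arr=[7 13 6 _] head=1 tail=3 count=2
After op 5 (write(19)): arr=[7 13 6 19] head=1 tail=0 count=3
After op 6 (peek()): arr=[7 13 6 19] head=1 tail=0 count=3
After op 7 (peek()): arr=[7 13 6 19] head=1 tail=0 count=3
After op 8 (write(20)): arr=[20 13 6 19] head=1 tail=1 count=4
After op 9 (write(8)): arr=[20 8 6 19] head=2 tail=2 count=4
After op 10 (read()): arr=[20 8 6 19] head=3 tail=2 count=3

Answer: 9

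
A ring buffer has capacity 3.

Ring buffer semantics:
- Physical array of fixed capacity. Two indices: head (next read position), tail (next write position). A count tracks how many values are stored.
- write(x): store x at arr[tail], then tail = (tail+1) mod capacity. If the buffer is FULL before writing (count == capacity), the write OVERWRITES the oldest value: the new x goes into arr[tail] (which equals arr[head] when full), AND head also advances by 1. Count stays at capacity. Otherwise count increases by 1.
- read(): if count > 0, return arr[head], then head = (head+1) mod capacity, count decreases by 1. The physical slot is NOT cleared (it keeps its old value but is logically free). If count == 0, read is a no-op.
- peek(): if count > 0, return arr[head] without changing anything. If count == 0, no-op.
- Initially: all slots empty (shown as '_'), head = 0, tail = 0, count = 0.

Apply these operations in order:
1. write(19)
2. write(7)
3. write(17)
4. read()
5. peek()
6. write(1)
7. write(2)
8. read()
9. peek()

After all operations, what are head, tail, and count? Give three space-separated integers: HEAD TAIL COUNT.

Answer: 0 2 2

Derivation:
After op 1 (write(19)): arr=[19 _ _] head=0 tail=1 count=1
After op 2 (write(7)): arr=[19 7 _] head=0 tail=2 count=2
After op 3 (write(17)): arr=[19 7 17] head=0 tail=0 count=3
After op 4 (read()): arr=[19 7 17] head=1 tail=0 count=2
After op 5 (peek()): arr=[19 7 17] head=1 tail=0 count=2
After op 6 (write(1)): arr=[1 7 17] head=1 tail=1 count=3
After op 7 (write(2)): arr=[1 2 17] head=2 tail=2 count=3
After op 8 (read()): arr=[1 2 17] head=0 tail=2 count=2
After op 9 (peek()): arr=[1 2 17] head=0 tail=2 count=2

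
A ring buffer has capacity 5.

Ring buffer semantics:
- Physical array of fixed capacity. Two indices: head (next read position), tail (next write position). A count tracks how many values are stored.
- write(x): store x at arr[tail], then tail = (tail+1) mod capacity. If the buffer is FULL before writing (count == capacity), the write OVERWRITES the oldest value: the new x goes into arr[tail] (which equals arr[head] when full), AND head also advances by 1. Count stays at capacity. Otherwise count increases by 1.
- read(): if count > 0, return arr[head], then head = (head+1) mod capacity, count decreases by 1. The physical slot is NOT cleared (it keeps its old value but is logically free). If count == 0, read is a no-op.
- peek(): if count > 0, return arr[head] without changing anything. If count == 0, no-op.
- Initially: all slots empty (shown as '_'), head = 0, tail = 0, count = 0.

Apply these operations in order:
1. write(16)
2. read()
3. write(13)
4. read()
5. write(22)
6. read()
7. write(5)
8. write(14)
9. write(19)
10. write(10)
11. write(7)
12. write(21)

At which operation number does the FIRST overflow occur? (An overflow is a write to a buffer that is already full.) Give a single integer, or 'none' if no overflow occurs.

Answer: 12

Derivation:
After op 1 (write(16)): arr=[16 _ _ _ _] head=0 tail=1 count=1
After op 2 (read()): arr=[16 _ _ _ _] head=1 tail=1 count=0
After op 3 (write(13)): arr=[16 13 _ _ _] head=1 tail=2 count=1
After op 4 (read()): arr=[16 13 _ _ _] head=2 tail=2 count=0
After op 5 (write(22)): arr=[16 13 22 _ _] head=2 tail=3 count=1
After op 6 (read()): arr=[16 13 22 _ _] head=3 tail=3 count=0
After op 7 (write(5)): arr=[16 13 22 5 _] head=3 tail=4 count=1
After op 8 (write(14)): arr=[16 13 22 5 14] head=3 tail=0 count=2
After op 9 (write(19)): arr=[19 13 22 5 14] head=3 tail=1 count=3
After op 10 (write(10)): arr=[19 10 22 5 14] head=3 tail=2 count=4
After op 11 (write(7)): arr=[19 10 7 5 14] head=3 tail=3 count=5
After op 12 (write(21)): arr=[19 10 7 21 14] head=4 tail=4 count=5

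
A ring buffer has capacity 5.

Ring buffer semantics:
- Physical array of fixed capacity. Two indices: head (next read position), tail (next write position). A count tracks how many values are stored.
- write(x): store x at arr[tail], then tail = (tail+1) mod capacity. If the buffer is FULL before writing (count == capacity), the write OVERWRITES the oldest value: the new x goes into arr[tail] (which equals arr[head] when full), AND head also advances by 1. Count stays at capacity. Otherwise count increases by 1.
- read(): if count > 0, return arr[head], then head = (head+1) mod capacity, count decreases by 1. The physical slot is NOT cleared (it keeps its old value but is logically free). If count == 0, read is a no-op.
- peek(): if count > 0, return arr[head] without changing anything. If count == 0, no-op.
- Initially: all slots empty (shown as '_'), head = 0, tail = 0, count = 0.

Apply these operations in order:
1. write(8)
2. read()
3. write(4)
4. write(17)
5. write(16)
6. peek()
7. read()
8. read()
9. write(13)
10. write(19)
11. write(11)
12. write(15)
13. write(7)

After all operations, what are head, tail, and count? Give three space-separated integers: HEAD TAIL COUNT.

After op 1 (write(8)): arr=[8 _ _ _ _] head=0 tail=1 count=1
After op 2 (read()): arr=[8 _ _ _ _] head=1 tail=1 count=0
After op 3 (write(4)): arr=[8 4 _ _ _] head=1 tail=2 count=1
After op 4 (write(17)): arr=[8 4 17 _ _] head=1 tail=3 count=2
After op 5 (write(16)): arr=[8 4 17 16 _] head=1 tail=4 count=3
After op 6 (peek()): arr=[8 4 17 16 _] head=1 tail=4 count=3
After op 7 (read()): arr=[8 4 17 16 _] head=2 tail=4 count=2
After op 8 (read()): arr=[8 4 17 16 _] head=3 tail=4 count=1
After op 9 (write(13)): arr=[8 4 17 16 13] head=3 tail=0 count=2
After op 10 (write(19)): arr=[19 4 17 16 13] head=3 tail=1 count=3
After op 11 (write(11)): arr=[19 11 17 16 13] head=3 tail=2 count=4
After op 12 (write(15)): arr=[19 11 15 16 13] head=3 tail=3 count=5
After op 13 (write(7)): arr=[19 11 15 7 13] head=4 tail=4 count=5

Answer: 4 4 5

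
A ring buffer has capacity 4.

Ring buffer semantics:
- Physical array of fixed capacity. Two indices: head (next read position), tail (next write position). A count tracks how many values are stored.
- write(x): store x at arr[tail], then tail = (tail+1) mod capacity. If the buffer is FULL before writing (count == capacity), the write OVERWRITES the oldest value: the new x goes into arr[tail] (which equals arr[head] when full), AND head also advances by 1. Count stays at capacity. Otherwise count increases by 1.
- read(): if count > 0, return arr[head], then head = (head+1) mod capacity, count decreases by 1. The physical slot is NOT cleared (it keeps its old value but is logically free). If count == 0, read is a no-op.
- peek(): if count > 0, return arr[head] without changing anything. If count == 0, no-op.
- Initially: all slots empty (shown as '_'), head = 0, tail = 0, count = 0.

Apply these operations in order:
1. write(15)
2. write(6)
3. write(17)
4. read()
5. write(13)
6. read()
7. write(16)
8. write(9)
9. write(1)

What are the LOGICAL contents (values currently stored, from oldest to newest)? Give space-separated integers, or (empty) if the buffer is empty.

After op 1 (write(15)): arr=[15 _ _ _] head=0 tail=1 count=1
After op 2 (write(6)): arr=[15 6 _ _] head=0 tail=2 count=2
After op 3 (write(17)): arr=[15 6 17 _] head=0 tail=3 count=3
After op 4 (read()): arr=[15 6 17 _] head=1 tail=3 count=2
After op 5 (write(13)): arr=[15 6 17 13] head=1 tail=0 count=3
After op 6 (read()): arr=[15 6 17 13] head=2 tail=0 count=2
After op 7 (write(16)): arr=[16 6 17 13] head=2 tail=1 count=3
After op 8 (write(9)): arr=[16 9 17 13] head=2 tail=2 count=4
After op 9 (write(1)): arr=[16 9 1 13] head=3 tail=3 count=4

Answer: 13 16 9 1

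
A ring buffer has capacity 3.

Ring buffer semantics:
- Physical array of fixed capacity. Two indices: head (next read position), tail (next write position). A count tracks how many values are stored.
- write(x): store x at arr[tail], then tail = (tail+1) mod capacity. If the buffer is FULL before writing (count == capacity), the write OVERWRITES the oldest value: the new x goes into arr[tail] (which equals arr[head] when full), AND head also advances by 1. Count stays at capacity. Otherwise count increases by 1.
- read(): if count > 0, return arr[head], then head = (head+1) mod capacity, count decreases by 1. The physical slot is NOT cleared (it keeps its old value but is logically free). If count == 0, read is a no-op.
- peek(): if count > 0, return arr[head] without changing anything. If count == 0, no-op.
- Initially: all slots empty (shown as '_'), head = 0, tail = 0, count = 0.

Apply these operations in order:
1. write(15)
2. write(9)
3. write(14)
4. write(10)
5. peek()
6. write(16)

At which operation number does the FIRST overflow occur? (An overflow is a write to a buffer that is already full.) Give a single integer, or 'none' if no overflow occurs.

Answer: 4

Derivation:
After op 1 (write(15)): arr=[15 _ _] head=0 tail=1 count=1
After op 2 (write(9)): arr=[15 9 _] head=0 tail=2 count=2
After op 3 (write(14)): arr=[15 9 14] head=0 tail=0 count=3
After op 4 (write(10)): arr=[10 9 14] head=1 tail=1 count=3
After op 5 (peek()): arr=[10 9 14] head=1 tail=1 count=3
After op 6 (write(16)): arr=[10 16 14] head=2 tail=2 count=3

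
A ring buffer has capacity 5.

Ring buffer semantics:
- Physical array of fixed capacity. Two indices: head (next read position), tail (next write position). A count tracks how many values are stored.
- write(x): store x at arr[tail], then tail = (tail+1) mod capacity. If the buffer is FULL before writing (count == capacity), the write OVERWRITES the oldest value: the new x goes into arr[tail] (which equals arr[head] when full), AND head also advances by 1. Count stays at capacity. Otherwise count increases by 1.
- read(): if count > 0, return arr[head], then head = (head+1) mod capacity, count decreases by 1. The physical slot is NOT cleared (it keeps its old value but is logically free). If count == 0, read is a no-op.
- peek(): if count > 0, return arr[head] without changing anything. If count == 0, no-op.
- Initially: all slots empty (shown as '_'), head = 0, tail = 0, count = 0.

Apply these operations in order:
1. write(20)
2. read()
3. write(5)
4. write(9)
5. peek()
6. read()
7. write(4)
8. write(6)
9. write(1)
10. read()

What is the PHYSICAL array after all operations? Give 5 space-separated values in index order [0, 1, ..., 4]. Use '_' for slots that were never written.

Answer: 1 5 9 4 6

Derivation:
After op 1 (write(20)): arr=[20 _ _ _ _] head=0 tail=1 count=1
After op 2 (read()): arr=[20 _ _ _ _] head=1 tail=1 count=0
After op 3 (write(5)): arr=[20 5 _ _ _] head=1 tail=2 count=1
After op 4 (write(9)): arr=[20 5 9 _ _] head=1 tail=3 count=2
After op 5 (peek()): arr=[20 5 9 _ _] head=1 tail=3 count=2
After op 6 (read()): arr=[20 5 9 _ _] head=2 tail=3 count=1
After op 7 (write(4)): arr=[20 5 9 4 _] head=2 tail=4 count=2
After op 8 (write(6)): arr=[20 5 9 4 6] head=2 tail=0 count=3
After op 9 (write(1)): arr=[1 5 9 4 6] head=2 tail=1 count=4
After op 10 (read()): arr=[1 5 9 4 6] head=3 tail=1 count=3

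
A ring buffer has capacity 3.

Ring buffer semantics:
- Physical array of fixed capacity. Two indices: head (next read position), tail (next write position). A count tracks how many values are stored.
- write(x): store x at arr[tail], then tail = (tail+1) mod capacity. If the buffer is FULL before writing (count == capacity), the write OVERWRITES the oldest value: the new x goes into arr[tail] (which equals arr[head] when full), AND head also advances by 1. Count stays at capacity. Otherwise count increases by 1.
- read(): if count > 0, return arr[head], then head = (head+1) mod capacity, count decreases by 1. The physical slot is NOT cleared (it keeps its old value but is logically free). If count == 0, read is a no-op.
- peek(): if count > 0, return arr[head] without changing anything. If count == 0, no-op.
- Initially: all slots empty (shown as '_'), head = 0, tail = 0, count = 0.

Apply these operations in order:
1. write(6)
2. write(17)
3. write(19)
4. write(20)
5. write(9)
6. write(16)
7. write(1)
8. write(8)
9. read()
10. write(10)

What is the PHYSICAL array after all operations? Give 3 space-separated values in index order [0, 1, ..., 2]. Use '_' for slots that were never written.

Answer: 1 8 10

Derivation:
After op 1 (write(6)): arr=[6 _ _] head=0 tail=1 count=1
After op 2 (write(17)): arr=[6 17 _] head=0 tail=2 count=2
After op 3 (write(19)): arr=[6 17 19] head=0 tail=0 count=3
After op 4 (write(20)): arr=[20 17 19] head=1 tail=1 count=3
After op 5 (write(9)): arr=[20 9 19] head=2 tail=2 count=3
After op 6 (write(16)): arr=[20 9 16] head=0 tail=0 count=3
After op 7 (write(1)): arr=[1 9 16] head=1 tail=1 count=3
After op 8 (write(8)): arr=[1 8 16] head=2 tail=2 count=3
After op 9 (read()): arr=[1 8 16] head=0 tail=2 count=2
After op 10 (write(10)): arr=[1 8 10] head=0 tail=0 count=3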